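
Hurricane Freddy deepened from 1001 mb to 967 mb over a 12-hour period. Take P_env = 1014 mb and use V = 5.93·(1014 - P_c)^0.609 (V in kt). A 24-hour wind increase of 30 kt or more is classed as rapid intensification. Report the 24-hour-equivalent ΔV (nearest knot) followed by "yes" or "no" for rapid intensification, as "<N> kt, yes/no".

67 kt, yes

V₁: ΔP = 13, V ≈ 5.93 × 13^0.609 ≈ 28.28 kt.
V₂: ΔP = 47, V ≈ 5.93 × 47^0.609 ≈ 61.85 kt.
ΔV over 12 h = 33.57 kt → 24 h equivalent = 33.57 × 24/12 ≈ 67.14 kt.
67 kt ≥ 30 kt ⇒ rapid intensification.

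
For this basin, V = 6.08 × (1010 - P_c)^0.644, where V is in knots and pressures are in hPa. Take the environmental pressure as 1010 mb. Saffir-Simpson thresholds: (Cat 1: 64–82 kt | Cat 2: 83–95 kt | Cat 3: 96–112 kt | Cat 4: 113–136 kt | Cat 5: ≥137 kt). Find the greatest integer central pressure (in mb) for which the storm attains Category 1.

Category 1 begins at V = 64 kt.
Required ΔP = (64/6.08)^(1/0.644) = 10.526^1.553 ≈ 38.67 mb.
P_c ≤ 1010 − 38.67 = 971.33, so the highest integer P_c is 971 mb.

971 mb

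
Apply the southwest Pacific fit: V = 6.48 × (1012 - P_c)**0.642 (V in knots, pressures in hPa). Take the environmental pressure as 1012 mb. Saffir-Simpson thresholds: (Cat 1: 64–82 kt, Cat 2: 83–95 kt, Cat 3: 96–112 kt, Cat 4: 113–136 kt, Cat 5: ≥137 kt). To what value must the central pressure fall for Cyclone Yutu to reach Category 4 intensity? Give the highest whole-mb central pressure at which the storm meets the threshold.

926 mb

Category 4 begins at V = 113 kt.
Required ΔP = (113/6.48)^(1/0.642) = 17.438^1.558 ≈ 85.86 mb.
P_c ≤ 1012 − 85.86 = 926.14, so the highest integer P_c is 926 mb.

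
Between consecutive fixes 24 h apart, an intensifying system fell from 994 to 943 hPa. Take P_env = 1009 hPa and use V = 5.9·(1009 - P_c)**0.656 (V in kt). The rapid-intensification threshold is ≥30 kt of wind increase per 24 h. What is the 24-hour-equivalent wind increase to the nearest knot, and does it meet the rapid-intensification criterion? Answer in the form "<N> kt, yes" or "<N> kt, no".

V₁: ΔP = 15, V ≈ 5.9 × 15^0.656 ≈ 34.86 kt.
V₂: ΔP = 66, V ≈ 5.9 × 66^0.656 ≈ 92.15 kt.
ΔV over 24 h = 57.29 kt → 24 h equivalent = 57.29 × 24/24 ≈ 57.29 kt.
57 kt ≥ 30 kt ⇒ rapid intensification.

57 kt, yes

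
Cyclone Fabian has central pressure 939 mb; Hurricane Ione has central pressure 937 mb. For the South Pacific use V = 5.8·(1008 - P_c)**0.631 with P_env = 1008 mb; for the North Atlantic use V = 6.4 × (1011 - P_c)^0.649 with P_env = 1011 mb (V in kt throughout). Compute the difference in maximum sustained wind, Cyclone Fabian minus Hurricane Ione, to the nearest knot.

Cyclone Fabian: ΔP = 69; V ≈ 5.8 × 69^0.631 ≈ 83.90 kt.
Hurricane Ione: ΔP = 74; V ≈ 6.4 × 74^0.649 ≈ 104.55 kt.
Difference ≈ 83.90 − 104.55 = -20.65 → -21 kt.

-21 kt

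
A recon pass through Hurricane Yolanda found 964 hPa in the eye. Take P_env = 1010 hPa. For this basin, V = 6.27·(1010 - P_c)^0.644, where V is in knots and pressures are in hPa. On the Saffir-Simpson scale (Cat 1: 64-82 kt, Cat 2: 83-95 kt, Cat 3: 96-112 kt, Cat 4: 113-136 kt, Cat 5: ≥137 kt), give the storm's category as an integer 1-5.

ΔP = 1010 − 964 = 46 hPa.
V ≈ 6.27 × 46^0.644 = 6.27 × 11.77 ≈ 74 kt.
74 kt falls in the Category 1 band.

1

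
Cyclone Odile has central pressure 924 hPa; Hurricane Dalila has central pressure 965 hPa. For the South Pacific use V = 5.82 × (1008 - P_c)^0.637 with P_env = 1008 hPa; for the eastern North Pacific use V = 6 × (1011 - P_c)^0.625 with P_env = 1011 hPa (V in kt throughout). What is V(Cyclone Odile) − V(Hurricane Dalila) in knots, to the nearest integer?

Cyclone Odile: ΔP = 84; V ≈ 5.82 × 84^0.637 ≈ 97.88 kt.
Hurricane Dalila: ΔP = 46; V ≈ 6 × 46^0.625 ≈ 65.67 kt.
Difference ≈ 97.88 − 65.67 = 32.21 → 32 kt.

32 kt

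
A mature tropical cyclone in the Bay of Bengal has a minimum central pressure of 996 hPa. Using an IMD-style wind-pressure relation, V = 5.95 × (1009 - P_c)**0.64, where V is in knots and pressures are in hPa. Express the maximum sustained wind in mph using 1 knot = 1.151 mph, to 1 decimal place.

35.4 mph

ΔP = 1009 − 996 = 13 hPa.
V ≈ 5.95 × 13^0.64 = 5.95 × 5.163 ≈ 30.721 kt.
30.721 × 1.151 ≈ 35.36 mph → 35.4 mph.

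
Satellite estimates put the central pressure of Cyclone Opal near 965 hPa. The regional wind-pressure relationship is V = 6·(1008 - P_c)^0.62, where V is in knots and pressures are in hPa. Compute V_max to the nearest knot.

ΔP = 1008 − 965 = 43 hPa.
43^0.62 ≈ 10.298.
V ≈ 6 × 10.298 ≈ 61.8 kt.

62 kt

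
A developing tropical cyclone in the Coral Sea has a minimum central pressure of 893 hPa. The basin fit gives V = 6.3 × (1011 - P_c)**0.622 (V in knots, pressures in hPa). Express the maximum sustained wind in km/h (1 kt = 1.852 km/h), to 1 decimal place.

226.8 km/h

ΔP = 1011 − 893 = 118 hPa.
V ≈ 6.3 × 118^0.622 = 6.3 × 19.441 ≈ 122.476 kt.
122.476 × 1.852 ≈ 226.83 km/h → 226.8 km/h.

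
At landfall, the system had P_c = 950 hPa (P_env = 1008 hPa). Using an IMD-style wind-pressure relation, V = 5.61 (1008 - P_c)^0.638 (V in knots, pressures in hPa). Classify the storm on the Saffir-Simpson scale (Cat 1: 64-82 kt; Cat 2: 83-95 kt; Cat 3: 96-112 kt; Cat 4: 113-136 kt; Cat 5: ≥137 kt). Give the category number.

ΔP = 1008 − 950 = 58 hPa.
V ≈ 5.61 × 58^0.638 = 5.61 × 13.34 ≈ 75 kt.
75 kt falls in the Category 1 band.

1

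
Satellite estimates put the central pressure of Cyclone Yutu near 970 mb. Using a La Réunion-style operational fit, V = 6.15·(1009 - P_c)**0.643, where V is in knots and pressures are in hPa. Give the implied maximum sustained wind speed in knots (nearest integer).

ΔP = 1009 − 970 = 39 mb.
39^0.643 ≈ 10.545.
V ≈ 6.15 × 10.545 ≈ 64.9 kt.

65 kt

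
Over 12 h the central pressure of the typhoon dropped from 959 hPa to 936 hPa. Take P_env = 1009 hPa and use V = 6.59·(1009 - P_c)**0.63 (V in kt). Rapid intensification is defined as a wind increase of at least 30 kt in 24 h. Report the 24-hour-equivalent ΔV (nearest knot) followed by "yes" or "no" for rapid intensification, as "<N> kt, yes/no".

V₁: ΔP = 50, V ≈ 6.59 × 50^0.63 ≈ 77.49 kt.
V₂: ΔP = 73, V ≈ 6.59 × 73^0.63 ≈ 98.35 kt.
ΔV over 12 h = 20.86 kt → 24 h equivalent = 20.86 × 24/12 ≈ 41.72 kt.
42 kt ≥ 30 kt ⇒ rapid intensification.

42 kt, yes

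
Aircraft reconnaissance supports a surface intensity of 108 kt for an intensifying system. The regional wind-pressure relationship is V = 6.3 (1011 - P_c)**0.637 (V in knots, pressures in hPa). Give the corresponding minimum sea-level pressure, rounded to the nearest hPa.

ΔP = (V / 6.3)^(1/0.637) = (108/6.3)^1.570.
108/6.3 = 17.143; 17.143^1.570 ≈ 86.56 hPa.
P_c = 1011 − 86.56 = 924.44 ≈ 924 hPa.

924 hPa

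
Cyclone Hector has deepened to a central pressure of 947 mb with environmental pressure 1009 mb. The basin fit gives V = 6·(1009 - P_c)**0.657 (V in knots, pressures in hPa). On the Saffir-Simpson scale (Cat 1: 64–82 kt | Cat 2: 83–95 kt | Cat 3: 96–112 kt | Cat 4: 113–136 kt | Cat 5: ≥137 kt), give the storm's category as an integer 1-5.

2

ΔP = 1009 − 947 = 62 mb.
V ≈ 6 × 62^0.657 = 6 × 15.05 ≈ 90 kt.
90 kt falls in the Category 2 band.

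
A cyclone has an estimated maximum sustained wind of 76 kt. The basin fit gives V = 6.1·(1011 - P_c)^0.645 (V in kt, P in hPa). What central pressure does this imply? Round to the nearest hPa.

ΔP = (V / 6.1)^(1/0.645) = (76/6.1)^1.550.
76/6.1 = 12.459; 12.459^1.550 ≈ 49.94 hPa.
P_c = 1011 − 49.94 = 961.06 ≈ 961 hPa.

961 hPa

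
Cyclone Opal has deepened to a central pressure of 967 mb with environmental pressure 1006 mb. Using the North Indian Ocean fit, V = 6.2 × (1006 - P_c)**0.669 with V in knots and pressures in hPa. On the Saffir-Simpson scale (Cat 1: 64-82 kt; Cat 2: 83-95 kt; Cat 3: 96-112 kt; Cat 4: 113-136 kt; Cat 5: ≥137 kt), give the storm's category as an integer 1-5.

ΔP = 1006 − 967 = 39 mb.
V ≈ 6.2 × 39^0.669 = 6.2 × 11.60 ≈ 72 kt.
72 kt falls in the Category 1 band.

1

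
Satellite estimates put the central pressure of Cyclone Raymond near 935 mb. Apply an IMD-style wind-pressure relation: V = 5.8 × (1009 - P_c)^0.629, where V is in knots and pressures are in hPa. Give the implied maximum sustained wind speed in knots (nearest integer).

ΔP = 1009 − 935 = 74 mb.
74^0.629 ≈ 14.988.
V ≈ 5.8 × 14.988 ≈ 86.9 kt.

87 kt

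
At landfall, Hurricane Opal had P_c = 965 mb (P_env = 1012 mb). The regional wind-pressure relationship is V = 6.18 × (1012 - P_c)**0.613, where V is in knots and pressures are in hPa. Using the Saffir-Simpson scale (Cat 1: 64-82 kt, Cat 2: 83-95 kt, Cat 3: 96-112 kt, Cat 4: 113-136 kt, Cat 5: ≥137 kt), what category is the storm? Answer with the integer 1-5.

1

ΔP = 1012 − 965 = 47 mb.
V ≈ 6.18 × 47^0.613 = 6.18 × 10.59 ≈ 65 kt.
65 kt falls in the Category 1 band.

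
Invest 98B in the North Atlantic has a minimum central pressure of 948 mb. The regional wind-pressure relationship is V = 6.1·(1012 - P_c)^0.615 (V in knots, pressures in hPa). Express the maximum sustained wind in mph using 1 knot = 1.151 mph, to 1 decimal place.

90.6 mph

ΔP = 1012 − 948 = 64 mb.
V ≈ 6.1 × 64^0.615 = 6.1 × 12.906 ≈ 78.728 kt.
78.728 × 1.151 ≈ 90.62 mph → 90.6 mph.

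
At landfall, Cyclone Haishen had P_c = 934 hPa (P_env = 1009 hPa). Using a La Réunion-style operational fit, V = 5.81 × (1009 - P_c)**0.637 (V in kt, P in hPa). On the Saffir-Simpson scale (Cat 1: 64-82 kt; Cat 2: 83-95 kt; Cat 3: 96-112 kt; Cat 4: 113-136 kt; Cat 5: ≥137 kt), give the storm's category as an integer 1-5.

ΔP = 1009 − 934 = 75 hPa.
V ≈ 5.81 × 75^0.637 = 5.81 × 15.65 ≈ 91 kt.
91 kt falls in the Category 2 band.

2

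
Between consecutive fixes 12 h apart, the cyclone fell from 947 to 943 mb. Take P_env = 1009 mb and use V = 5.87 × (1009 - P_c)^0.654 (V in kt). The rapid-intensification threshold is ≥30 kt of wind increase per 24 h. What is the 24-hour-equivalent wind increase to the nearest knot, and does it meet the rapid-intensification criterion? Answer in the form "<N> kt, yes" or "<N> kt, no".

V₁: ΔP = 62, V ≈ 5.87 × 62^0.654 ≈ 87.27 kt.
V₂: ΔP = 66, V ≈ 5.87 × 66^0.654 ≈ 90.91 kt.
ΔV over 12 h = 3.64 kt → 24 h equivalent = 3.64 × 24/12 ≈ 7.28 kt.
7 kt < 30 kt ⇒ not rapid intensification.

7 kt, no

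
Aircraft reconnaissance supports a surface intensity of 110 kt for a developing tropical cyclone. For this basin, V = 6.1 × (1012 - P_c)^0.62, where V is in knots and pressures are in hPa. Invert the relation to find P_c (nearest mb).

ΔP = (V / 6.1)^(1/0.62) = (110/6.1)^1.613.
110/6.1 = 18.033; 18.033^1.613 ≈ 106.15 mb.
P_c = 1012 − 106.15 = 905.85 ≈ 906 mb.

906 mb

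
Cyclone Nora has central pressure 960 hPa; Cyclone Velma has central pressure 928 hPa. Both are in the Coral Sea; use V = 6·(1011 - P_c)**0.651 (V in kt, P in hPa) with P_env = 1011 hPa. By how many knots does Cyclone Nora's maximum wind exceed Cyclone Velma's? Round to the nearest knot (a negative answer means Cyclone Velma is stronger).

Cyclone Nora: ΔP = 51; V ≈ 6 × 51^0.651 ≈ 77.59 kt.
Cyclone Velma: ΔP = 83; V ≈ 6 × 83^0.651 ≈ 106.53 kt.
Difference ≈ 77.59 − 106.53 = -28.94 → -29 kt.

-29 kt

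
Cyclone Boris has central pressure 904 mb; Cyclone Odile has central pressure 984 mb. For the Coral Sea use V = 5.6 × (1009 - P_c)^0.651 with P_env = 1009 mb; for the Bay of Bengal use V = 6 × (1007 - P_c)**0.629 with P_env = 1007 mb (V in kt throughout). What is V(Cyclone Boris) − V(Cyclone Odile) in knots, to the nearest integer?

73 kt

Cyclone Boris: ΔP = 105; V ≈ 5.6 × 105^0.651 ≈ 115.87 kt.
Cyclone Odile: ΔP = 23; V ≈ 6 × 23^0.629 ≈ 43.12 kt.
Difference ≈ 115.87 − 43.12 = 72.75 → 73 kt.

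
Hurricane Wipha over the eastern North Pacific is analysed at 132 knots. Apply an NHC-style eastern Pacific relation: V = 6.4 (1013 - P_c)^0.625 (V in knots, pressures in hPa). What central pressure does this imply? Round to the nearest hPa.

886 hPa

ΔP = (V / 6.4)^(1/0.625) = (132/6.4)^1.600.
132/6.4 = 20.625; 20.625^1.600 ≈ 126.77 hPa.
P_c = 1013 − 126.77 = 886.23 ≈ 886 hPa.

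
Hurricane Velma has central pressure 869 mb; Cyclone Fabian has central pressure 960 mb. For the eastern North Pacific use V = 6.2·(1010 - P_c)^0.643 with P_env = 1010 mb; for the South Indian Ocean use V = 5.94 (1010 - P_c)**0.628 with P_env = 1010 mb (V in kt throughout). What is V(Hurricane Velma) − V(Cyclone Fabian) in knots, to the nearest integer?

80 kt

Hurricane Velma: ΔP = 141; V ≈ 6.2 × 141^0.643 ≈ 149.40 kt.
Cyclone Fabian: ΔP = 50; V ≈ 5.94 × 50^0.628 ≈ 69.30 kt.
Difference ≈ 149.40 − 69.30 = 80.10 → 80 kt.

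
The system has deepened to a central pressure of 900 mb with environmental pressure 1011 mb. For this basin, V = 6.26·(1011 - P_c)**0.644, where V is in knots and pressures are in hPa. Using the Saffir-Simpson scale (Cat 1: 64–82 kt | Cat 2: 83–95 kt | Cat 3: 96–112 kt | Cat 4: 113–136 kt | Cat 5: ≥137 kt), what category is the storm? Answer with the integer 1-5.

4

ΔP = 1011 − 900 = 111 mb.
V ≈ 6.26 × 111^0.644 = 6.26 × 20.76 ≈ 130 kt.
130 kt falls in the Category 4 band.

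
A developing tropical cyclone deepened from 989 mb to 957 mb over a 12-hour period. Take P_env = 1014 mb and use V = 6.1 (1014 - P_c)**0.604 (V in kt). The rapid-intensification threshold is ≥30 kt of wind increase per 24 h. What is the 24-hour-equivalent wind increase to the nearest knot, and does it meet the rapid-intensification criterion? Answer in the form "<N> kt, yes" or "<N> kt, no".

55 kt, yes

V₁: ΔP = 25, V ≈ 6.1 × 25^0.604 ≈ 42.63 kt.
V₂: ΔP = 57, V ≈ 6.1 × 57^0.604 ≈ 70.13 kt.
ΔV over 12 h = 27.50 kt → 24 h equivalent = 27.50 × 24/12 ≈ 55.00 kt.
55 kt ≥ 30 kt ⇒ rapid intensification.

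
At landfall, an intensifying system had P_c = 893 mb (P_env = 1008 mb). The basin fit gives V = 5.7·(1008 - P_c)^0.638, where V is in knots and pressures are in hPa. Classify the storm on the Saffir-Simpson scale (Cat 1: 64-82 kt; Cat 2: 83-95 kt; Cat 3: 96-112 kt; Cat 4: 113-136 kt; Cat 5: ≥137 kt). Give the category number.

ΔP = 1008 − 893 = 115 mb.
V ≈ 5.7 × 115^0.638 = 5.7 × 20.64 ≈ 118 kt.
118 kt falls in the Category 4 band.

4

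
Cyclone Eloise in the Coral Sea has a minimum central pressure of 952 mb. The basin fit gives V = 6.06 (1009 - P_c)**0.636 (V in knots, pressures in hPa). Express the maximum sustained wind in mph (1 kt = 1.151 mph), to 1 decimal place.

ΔP = 1009 − 952 = 57 mb.
V ≈ 6.06 × 57^0.636 = 6.06 × 13.084 ≈ 79.288 kt.
79.288 × 1.151 ≈ 91.26 mph → 91.3 mph.

91.3 mph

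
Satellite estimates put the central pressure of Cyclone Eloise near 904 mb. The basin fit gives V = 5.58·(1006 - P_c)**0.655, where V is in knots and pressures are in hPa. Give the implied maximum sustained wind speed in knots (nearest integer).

115 kt

ΔP = 1006 − 904 = 102 mb.
102^0.655 ≈ 20.684.
V ≈ 5.58 × 20.684 ≈ 115.4 kt.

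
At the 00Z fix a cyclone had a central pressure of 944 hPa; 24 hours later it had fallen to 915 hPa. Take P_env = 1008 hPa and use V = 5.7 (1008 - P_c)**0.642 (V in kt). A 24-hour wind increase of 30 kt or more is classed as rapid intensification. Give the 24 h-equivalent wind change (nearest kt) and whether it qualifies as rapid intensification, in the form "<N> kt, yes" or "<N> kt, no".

V₁: ΔP = 64, V ≈ 5.7 × 64^0.642 ≈ 82.31 kt.
V₂: ΔP = 93, V ≈ 5.7 × 93^0.642 ≈ 104.63 kt.
ΔV over 24 h = 22.32 kt → 24 h equivalent = 22.32 × 24/24 ≈ 22.32 kt.
22 kt < 30 kt ⇒ not rapid intensification.

22 kt, no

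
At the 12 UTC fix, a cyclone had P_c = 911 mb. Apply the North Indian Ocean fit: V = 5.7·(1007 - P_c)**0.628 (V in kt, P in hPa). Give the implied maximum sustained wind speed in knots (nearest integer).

ΔP = 1007 − 911 = 96 mb.
96^0.628 ≈ 17.574.
V ≈ 5.7 × 17.574 ≈ 100.2 kt.

100 kt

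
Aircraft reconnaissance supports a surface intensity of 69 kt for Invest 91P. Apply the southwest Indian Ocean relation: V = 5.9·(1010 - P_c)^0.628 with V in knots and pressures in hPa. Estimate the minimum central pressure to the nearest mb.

ΔP = (V / 5.9)^(1/0.628) = (69/5.9)^1.592.
69/5.9 = 11.695; 11.695^1.592 ≈ 50.19 mb.
P_c = 1010 − 50.19 = 959.81 ≈ 960 mb.

960 mb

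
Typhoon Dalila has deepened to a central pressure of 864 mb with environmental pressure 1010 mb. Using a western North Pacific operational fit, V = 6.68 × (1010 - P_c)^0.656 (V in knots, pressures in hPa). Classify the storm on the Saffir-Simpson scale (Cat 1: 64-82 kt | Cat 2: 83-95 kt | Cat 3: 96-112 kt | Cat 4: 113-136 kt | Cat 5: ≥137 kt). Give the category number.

ΔP = 1010 − 864 = 146 mb.
V ≈ 6.68 × 146^0.656 = 6.68 × 26.29 ≈ 176 kt.
176 kt falls in the Category 5 band.

5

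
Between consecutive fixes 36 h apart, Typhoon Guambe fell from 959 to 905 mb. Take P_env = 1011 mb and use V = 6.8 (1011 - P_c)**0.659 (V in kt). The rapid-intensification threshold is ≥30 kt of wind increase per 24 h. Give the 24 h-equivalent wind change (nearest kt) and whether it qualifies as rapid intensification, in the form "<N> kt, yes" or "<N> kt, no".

V₁: ΔP = 52, V ≈ 6.8 × 52^0.659 ≈ 91.91 kt.
V₂: ΔP = 106, V ≈ 6.8 × 106^0.659 ≈ 146.96 kt.
ΔV over 36 h = 55.05 kt → 24 h equivalent = 55.05 × 24/36 ≈ 36.70 kt.
37 kt ≥ 30 kt ⇒ rapid intensification.

37 kt, yes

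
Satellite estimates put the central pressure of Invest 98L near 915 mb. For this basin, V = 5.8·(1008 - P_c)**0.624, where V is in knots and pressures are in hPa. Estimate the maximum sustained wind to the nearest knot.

ΔP = 1008 − 915 = 93 mb.
93^0.624 ≈ 16.917.
V ≈ 5.8 × 16.917 ≈ 98.1 kt.

98 kt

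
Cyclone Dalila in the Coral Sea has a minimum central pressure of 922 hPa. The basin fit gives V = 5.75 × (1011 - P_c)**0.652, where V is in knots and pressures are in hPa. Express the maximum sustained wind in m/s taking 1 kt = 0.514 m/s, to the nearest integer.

55 m/s

ΔP = 1011 − 922 = 89 hPa.
V ≈ 5.75 × 89^0.652 = 5.75 × 18.664 ≈ 107.317 kt.
107.317 × 0.514 ≈ 55.16 m/s → 55 m/s.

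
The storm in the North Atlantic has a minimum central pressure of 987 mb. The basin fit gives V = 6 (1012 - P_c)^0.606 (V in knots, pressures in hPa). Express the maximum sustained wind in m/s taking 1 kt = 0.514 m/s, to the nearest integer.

22 m/s

ΔP = 1012 − 987 = 25 mb.
V ≈ 6 × 25^0.606 = 6 × 7.033 ≈ 42.199 kt.
42.199 × 0.514 ≈ 21.69 m/s → 22 m/s.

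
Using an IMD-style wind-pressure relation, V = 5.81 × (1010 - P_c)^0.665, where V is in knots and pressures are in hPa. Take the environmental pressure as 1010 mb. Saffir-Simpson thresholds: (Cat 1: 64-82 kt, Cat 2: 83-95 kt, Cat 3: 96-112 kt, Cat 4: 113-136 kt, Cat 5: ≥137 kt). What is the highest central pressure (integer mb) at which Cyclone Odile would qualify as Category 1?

Category 1 begins at V = 64 kt.
Required ΔP = (64/5.81)^(1/0.665) = 11.015^1.504 ≈ 36.89 mb.
P_c ≤ 1010 − 36.89 = 973.11, so the highest integer P_c is 973 mb.

973 mb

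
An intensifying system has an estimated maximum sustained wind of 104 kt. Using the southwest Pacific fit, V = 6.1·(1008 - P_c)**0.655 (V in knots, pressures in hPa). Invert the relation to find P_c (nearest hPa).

ΔP = (V / 6.1)^(1/0.655) = (104/6.1)^1.527.
104/6.1 = 17.049; 17.049^1.527 ≈ 75.94 hPa.
P_c = 1008 − 75.94 = 932.06 ≈ 932 hPa.

932 hPa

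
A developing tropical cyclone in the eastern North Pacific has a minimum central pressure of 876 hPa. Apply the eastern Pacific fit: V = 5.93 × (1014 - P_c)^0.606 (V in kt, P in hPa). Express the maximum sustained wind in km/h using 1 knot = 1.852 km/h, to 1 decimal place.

217.5 km/h

ΔP = 1014 − 876 = 138 hPa.
V ≈ 5.93 × 138^0.606 = 5.93 × 19.805 ≈ 117.441 kt.
117.441 × 1.852 ≈ 217.50 km/h → 217.5 km/h.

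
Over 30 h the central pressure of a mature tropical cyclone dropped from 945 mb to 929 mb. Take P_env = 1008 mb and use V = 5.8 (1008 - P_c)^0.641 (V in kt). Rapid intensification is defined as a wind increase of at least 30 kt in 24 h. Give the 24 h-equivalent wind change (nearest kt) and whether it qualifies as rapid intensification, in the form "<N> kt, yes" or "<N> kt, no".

V₁: ΔP = 63, V ≈ 5.8 × 63^0.641 ≈ 82.57 kt.
V₂: ΔP = 79, V ≈ 5.8 × 79^0.641 ≈ 95.46 kt.
ΔV over 30 h = 12.89 kt → 24 h equivalent = 12.89 × 24/30 ≈ 10.31 kt.
10 kt < 30 kt ⇒ not rapid intensification.

10 kt, no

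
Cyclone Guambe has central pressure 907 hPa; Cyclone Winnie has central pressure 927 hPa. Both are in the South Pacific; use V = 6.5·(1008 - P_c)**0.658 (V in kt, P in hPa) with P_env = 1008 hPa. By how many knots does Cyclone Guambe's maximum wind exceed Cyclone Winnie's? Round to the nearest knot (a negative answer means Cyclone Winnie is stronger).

18 kt

Cyclone Guambe: ΔP = 101; V ≈ 6.5 × 101^0.658 ≈ 135.44 kt.
Cyclone Winnie: ΔP = 81; V ≈ 6.5 × 81^0.658 ≈ 117.14 kt.
Difference ≈ 135.44 − 117.14 = 18.30 → 18 kt.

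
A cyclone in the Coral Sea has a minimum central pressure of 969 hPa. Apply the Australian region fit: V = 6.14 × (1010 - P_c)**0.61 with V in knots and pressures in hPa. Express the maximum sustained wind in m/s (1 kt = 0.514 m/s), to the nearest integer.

ΔP = 1010 − 969 = 41 hPa.
V ≈ 6.14 × 41^0.61 = 6.14 × 9.634 ≈ 59.152 kt.
59.152 × 0.514 ≈ 30.40 m/s → 30 m/s.

30 m/s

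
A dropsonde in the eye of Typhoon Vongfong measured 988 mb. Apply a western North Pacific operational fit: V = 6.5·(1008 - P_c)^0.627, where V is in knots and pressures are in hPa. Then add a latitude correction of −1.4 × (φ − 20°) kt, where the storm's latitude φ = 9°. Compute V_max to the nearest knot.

58 kt

ΔP = 1008 − 988 = 20 mb.
20^0.627 ≈ 6.543.
V ≈ 6.5 × 6.543 ≈ 42.5 kt.
Latitude correction: −1.4 × (9 − 20) = 15.4 kt.
Corrected V ≈ 57.9 kt → 58 kt.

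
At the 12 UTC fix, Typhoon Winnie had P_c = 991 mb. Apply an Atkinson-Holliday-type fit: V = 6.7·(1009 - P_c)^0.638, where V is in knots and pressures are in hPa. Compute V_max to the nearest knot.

42 kt

ΔP = 1009 − 991 = 18 mb.
18^0.638 ≈ 6.322.
V ≈ 6.7 × 6.322 ≈ 42.4 kt.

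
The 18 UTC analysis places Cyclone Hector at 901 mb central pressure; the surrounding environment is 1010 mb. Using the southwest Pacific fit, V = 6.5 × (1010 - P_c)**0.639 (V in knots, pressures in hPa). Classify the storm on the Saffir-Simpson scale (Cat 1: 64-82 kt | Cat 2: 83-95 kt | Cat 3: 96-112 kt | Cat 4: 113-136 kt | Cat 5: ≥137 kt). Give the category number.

4

ΔP = 1010 − 901 = 109 mb.
V ≈ 6.5 × 109^0.639 = 6.5 × 20.04 ≈ 130 kt.
130 kt falls in the Category 4 band.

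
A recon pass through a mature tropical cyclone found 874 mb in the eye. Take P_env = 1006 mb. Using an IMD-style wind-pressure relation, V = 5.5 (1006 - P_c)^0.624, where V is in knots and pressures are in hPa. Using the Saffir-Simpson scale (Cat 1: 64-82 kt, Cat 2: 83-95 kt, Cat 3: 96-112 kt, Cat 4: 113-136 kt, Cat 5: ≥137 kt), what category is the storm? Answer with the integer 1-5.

4

ΔP = 1006 − 874 = 132 mb.
V ≈ 5.5 × 132^0.624 = 5.5 × 21.05 ≈ 116 kt.
116 kt falls in the Category 4 band.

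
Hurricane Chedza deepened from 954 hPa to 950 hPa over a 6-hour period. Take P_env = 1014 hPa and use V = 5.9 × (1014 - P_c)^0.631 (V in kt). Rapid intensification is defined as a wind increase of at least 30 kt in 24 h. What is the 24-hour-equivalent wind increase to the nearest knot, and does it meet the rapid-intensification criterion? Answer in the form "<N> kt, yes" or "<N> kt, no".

13 kt, no

V₁: ΔP = 60, V ≈ 5.9 × 60^0.631 ≈ 78.14 kt.
V₂: ΔP = 64, V ≈ 5.9 × 64^0.631 ≈ 81.39 kt.
ΔV over 6 h = 3.25 kt → 24 h equivalent = 3.25 × 24/6 ≈ 13.00 kt.
13 kt < 30 kt ⇒ not rapid intensification.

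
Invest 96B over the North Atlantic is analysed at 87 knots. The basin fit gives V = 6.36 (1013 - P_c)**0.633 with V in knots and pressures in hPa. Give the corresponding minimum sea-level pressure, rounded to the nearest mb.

951 mb

ΔP = (V / 6.36)^(1/0.633) = (87/6.36)^1.580.
87/6.36 = 13.679; 13.679^1.580 ≈ 62.33 mb.
P_c = 1013 − 62.33 = 950.67 ≈ 951 mb.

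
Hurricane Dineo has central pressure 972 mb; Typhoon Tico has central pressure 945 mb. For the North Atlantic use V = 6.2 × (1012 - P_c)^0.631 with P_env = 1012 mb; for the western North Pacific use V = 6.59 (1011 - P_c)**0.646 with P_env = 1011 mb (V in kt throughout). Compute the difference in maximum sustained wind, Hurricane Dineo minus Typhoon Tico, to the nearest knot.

-35 kt

Hurricane Dineo: ΔP = 40; V ≈ 6.2 × 40^0.631 ≈ 63.58 kt.
Typhoon Tico: ΔP = 66; V ≈ 6.59 × 66^0.646 ≈ 98.70 kt.
Difference ≈ 63.58 − 98.70 = -35.12 → -35 kt.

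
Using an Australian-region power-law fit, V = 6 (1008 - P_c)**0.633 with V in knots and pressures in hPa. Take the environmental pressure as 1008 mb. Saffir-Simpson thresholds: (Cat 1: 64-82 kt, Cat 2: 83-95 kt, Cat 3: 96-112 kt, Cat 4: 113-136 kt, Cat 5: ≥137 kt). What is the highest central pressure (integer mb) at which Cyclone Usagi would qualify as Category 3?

Category 3 begins at V = 96 kt.
Required ΔP = (96/6)^(1/0.633) = 16.000^1.580 ≈ 79.84 mb.
P_c ≤ 1008 − 79.84 = 928.16, so the highest integer P_c is 928 mb.

928 mb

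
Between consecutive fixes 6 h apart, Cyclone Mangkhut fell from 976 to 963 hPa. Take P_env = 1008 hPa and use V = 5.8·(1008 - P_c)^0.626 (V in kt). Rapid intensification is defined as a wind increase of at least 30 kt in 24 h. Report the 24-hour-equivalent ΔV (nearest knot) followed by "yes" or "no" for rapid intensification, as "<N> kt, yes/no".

48 kt, yes

V₁: ΔP = 32, V ≈ 5.8 × 32^0.626 ≈ 50.78 kt.
V₂: ΔP = 45, V ≈ 5.8 × 45^0.626 ≈ 62.85 kt.
ΔV over 6 h = 12.07 kt → 24 h equivalent = 12.07 × 24/6 ≈ 48.28 kt.
48 kt ≥ 30 kt ⇒ rapid intensification.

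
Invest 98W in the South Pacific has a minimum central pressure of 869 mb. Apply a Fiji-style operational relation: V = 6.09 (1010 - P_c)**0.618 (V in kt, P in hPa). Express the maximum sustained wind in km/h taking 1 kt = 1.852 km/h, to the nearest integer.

ΔP = 1010 − 869 = 141 mb.
V ≈ 6.09 × 141^0.618 = 6.09 × 21.292 ≈ 129.669 kt.
129.669 × 1.852 ≈ 240.15 km/h → 240 km/h.

240 km/h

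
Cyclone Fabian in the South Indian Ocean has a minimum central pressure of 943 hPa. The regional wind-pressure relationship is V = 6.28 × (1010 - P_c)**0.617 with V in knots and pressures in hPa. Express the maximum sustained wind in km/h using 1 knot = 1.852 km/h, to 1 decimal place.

ΔP = 1010 − 943 = 67 hPa.
V ≈ 6.28 × 67^0.617 = 6.28 × 13.387 ≈ 84.071 kt.
84.071 × 1.852 ≈ 155.70 km/h → 155.7 km/h.

155.7 km/h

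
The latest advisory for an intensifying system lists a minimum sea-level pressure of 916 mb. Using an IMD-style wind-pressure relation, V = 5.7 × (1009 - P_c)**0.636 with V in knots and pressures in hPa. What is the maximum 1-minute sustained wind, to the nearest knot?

ΔP = 1009 − 916 = 93 mb.
93^0.636 ≈ 17.863.
V ≈ 5.7 × 17.863 ≈ 101.8 kt.

102 kt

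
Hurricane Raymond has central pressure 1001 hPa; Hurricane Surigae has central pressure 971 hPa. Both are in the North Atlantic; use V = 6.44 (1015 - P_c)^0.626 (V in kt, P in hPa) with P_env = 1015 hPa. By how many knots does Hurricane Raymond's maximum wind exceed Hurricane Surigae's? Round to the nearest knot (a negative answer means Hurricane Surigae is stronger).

Hurricane Raymond: ΔP = 14; V ≈ 6.44 × 14^0.626 ≈ 33.60 kt.
Hurricane Surigae: ΔP = 44; V ≈ 6.44 × 44^0.626 ≈ 68.82 kt.
Difference ≈ 33.60 − 68.82 = -35.22 → -35 kt.

-35 kt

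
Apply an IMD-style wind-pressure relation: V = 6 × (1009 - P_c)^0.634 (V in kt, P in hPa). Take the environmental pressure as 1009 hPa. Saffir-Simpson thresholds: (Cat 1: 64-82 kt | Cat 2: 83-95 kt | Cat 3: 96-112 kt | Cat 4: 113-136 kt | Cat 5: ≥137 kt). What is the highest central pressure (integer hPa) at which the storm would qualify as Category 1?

967 hPa

Category 1 begins at V = 64 kt.
Required ΔP = (64/6)^(1/0.634) = 10.667^1.577 ≈ 41.83 hPa.
P_c ≤ 1009 − 41.83 = 967.17, so the highest integer P_c is 967 hPa.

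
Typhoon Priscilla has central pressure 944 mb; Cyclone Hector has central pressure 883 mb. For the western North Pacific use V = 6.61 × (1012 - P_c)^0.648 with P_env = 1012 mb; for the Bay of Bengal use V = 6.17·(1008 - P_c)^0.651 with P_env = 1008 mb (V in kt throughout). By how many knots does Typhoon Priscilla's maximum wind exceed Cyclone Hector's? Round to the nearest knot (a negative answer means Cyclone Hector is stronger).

Typhoon Priscilla: ΔP = 68; V ≈ 6.61 × 68^0.648 ≈ 101.78 kt.
Cyclone Hector: ΔP = 125; V ≈ 6.17 × 125^0.651 ≈ 143.01 kt.
Difference ≈ 101.78 − 143.01 = -41.23 → -41 kt.

-41 kt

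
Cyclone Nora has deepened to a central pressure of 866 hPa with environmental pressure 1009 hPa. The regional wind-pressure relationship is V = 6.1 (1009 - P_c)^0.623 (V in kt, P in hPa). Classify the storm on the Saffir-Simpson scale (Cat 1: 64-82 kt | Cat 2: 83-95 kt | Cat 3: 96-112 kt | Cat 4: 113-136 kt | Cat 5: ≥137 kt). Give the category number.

4

ΔP = 1009 − 866 = 143 hPa.
V ≈ 6.1 × 143^0.623 = 6.1 × 22.02 ≈ 134 kt.
134 kt falls in the Category 4 band.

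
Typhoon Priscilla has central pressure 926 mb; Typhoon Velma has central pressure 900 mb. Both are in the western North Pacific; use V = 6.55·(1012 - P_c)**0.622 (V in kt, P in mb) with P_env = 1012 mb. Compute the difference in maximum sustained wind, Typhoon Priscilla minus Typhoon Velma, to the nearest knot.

-19 kt

Typhoon Priscilla: ΔP = 86; V ≈ 6.55 × 86^0.622 ≈ 104.59 kt.
Typhoon Velma: ΔP = 112; V ≈ 6.55 × 112^0.622 ≈ 123.27 kt.
Difference ≈ 104.59 − 123.27 = -18.68 → -19 kt.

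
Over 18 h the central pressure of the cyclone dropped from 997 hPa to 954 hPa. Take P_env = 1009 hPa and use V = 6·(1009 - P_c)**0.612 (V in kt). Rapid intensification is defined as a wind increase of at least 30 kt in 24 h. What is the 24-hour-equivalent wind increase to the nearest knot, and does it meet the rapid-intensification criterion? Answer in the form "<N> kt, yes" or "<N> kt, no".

V₁: ΔP = 12, V ≈ 6 × 12^0.612 ≈ 27.45 kt.
V₂: ΔP = 55, V ≈ 6 × 55^0.612 ≈ 69.70 kt.
ΔV over 18 h = 42.25 kt → 24 h equivalent = 42.25 × 24/18 ≈ 56.33 kt.
56 kt ≥ 30 kt ⇒ rapid intensification.

56 kt, yes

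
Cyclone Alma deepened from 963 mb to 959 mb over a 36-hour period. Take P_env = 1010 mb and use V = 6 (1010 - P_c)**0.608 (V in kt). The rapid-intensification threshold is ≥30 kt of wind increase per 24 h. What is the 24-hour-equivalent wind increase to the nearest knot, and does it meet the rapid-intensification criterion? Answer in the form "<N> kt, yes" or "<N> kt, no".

2 kt, no

V₁: ΔP = 47, V ≈ 6 × 47^0.608 ≈ 62.34 kt.
V₂: ΔP = 51, V ≈ 6 × 51^0.608 ≈ 65.52 kt.
ΔV over 36 h = 3.18 kt → 24 h equivalent = 3.18 × 24/36 ≈ 2.12 kt.
2 kt < 30 kt ⇒ not rapid intensification.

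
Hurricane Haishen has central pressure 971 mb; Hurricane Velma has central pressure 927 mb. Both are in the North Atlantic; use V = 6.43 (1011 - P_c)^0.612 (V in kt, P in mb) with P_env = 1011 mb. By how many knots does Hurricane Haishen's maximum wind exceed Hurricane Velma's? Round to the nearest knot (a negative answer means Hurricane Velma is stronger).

Hurricane Haishen: ΔP = 40; V ≈ 6.43 × 40^0.612 ≈ 61.47 kt.
Hurricane Velma: ΔP = 84; V ≈ 6.43 × 84^0.612 ≈ 96.80 kt.
Difference ≈ 61.47 − 96.80 = -35.33 → -35 kt.

-35 kt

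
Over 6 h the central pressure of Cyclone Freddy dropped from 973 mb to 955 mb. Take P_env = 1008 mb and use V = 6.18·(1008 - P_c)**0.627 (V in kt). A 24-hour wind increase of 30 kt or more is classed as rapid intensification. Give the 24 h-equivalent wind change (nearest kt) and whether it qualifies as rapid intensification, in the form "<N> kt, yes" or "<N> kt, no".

68 kt, yes

V₁: ΔP = 35, V ≈ 6.18 × 35^0.627 ≈ 57.43 kt.
V₂: ΔP = 53, V ≈ 6.18 × 53^0.627 ≈ 74.49 kt.
ΔV over 6 h = 17.06 kt → 24 h equivalent = 17.06 × 24/6 ≈ 68.24 kt.
68 kt ≥ 30 kt ⇒ rapid intensification.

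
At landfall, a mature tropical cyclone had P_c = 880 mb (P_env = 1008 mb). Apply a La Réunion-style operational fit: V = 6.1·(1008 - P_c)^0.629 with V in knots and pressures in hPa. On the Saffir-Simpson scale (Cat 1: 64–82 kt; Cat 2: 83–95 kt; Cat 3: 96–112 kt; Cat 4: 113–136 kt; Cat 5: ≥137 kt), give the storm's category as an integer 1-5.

ΔP = 1008 − 880 = 128 mb.
V ≈ 6.1 × 128^0.629 = 6.1 × 21.16 ≈ 129 kt.
129 kt falls in the Category 4 band.

4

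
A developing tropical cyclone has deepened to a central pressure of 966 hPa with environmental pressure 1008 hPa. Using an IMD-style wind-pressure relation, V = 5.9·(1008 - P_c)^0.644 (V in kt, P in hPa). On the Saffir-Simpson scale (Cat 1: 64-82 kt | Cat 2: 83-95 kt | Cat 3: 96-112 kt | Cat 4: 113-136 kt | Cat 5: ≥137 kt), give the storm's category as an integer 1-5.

1

ΔP = 1008 − 966 = 42 hPa.
V ≈ 5.9 × 42^0.644 = 5.9 × 11.10 ≈ 65 kt.
65 kt falls in the Category 1 band.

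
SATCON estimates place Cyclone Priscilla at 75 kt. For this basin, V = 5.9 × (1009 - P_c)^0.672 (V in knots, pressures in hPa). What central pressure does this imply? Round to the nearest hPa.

ΔP = (V / 5.9)^(1/0.672) = (75/5.9)^1.488.
75/5.9 = 12.712; 12.712^1.488 ≈ 43.97 hPa.
P_c = 1009 − 43.97 = 965.03 ≈ 965 hPa.

965 hPa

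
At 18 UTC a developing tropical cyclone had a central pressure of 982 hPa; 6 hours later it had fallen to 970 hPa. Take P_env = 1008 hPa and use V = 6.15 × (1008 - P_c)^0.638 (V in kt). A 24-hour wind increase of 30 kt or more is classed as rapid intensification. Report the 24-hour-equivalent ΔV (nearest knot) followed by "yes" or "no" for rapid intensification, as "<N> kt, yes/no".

V₁: ΔP = 26, V ≈ 6.15 × 26^0.638 ≈ 49.16 kt.
V₂: ΔP = 38, V ≈ 6.15 × 38^0.638 ≈ 62.63 kt.
ΔV over 6 h = 13.47 kt → 24 h equivalent = 13.47 × 24/6 ≈ 53.88 kt.
54 kt ≥ 30 kt ⇒ rapid intensification.

54 kt, yes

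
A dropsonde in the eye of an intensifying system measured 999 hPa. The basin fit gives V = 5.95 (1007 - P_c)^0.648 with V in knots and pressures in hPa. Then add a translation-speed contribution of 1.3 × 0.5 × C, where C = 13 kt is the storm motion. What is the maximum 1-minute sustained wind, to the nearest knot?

ΔP = 1007 − 999 = 8 hPa.
8^0.648 ≈ 3.848.
V ≈ 5.95 × 3.848 ≈ 22.9 kt.
Translation term: 1.3 × 0.5 × 13 = 8.45 kt.
Corrected V ≈ 31.35 kt → 31 kt.

31 kt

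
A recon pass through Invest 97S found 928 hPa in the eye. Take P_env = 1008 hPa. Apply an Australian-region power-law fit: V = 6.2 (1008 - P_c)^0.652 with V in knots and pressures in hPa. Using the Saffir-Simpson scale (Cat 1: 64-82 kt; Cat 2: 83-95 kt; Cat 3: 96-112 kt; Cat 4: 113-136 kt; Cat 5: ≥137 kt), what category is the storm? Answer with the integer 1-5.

3

ΔP = 1008 − 928 = 80 hPa.
V ≈ 6.2 × 80^0.652 = 6.2 × 17.41 ≈ 108 kt.
108 kt falls in the Category 3 band.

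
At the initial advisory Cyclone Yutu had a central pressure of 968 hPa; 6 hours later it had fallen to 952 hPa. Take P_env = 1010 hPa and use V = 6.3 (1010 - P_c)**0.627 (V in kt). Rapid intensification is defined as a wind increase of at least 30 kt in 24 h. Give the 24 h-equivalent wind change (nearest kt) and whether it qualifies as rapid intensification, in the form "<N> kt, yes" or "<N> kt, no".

V₁: ΔP = 42, V ≈ 6.3 × 42^0.627 ≈ 65.63 kt.
V₂: ΔP = 58, V ≈ 6.3 × 58^0.627 ≈ 80.35 kt.
ΔV over 6 h = 14.72 kt → 24 h equivalent = 14.72 × 24/6 ≈ 58.88 kt.
59 kt ≥ 30 kt ⇒ rapid intensification.

59 kt, yes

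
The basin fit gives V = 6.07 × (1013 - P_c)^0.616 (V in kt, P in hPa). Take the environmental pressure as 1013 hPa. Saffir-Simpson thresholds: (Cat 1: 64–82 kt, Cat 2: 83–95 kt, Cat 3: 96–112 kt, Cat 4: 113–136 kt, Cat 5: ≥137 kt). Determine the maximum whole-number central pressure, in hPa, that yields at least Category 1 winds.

967 hPa

Category 1 begins at V = 64 kt.
Required ΔP = (64/6.07)^(1/0.616) = 10.544^1.623 ≈ 45.78 hPa.
P_c ≤ 1013 − 45.78 = 967.22, so the highest integer P_c is 967 hPa.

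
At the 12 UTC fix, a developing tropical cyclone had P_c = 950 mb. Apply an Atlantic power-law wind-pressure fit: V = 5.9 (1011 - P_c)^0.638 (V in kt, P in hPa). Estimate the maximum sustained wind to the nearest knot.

81 kt

ΔP = 1011 − 950 = 61 mb.
61^0.638 ≈ 13.773.
V ≈ 5.9 × 13.773 ≈ 81.3 kt.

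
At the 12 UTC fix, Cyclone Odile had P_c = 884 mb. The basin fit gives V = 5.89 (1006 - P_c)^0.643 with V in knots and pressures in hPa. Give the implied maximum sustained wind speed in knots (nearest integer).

ΔP = 1006 − 884 = 122 mb.
122^0.643 ≈ 21.955.
V ≈ 5.89 × 21.955 ≈ 129.3 kt.

129 kt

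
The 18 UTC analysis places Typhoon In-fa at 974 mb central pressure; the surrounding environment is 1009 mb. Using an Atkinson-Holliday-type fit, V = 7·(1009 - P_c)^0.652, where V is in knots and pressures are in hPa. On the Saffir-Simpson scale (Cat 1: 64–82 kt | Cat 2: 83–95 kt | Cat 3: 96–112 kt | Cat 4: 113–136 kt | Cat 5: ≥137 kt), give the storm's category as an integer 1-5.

1

ΔP = 1009 − 974 = 35 mb.
V ≈ 7 × 35^0.652 = 7 × 10.16 ≈ 71 kt.
71 kt falls in the Category 1 band.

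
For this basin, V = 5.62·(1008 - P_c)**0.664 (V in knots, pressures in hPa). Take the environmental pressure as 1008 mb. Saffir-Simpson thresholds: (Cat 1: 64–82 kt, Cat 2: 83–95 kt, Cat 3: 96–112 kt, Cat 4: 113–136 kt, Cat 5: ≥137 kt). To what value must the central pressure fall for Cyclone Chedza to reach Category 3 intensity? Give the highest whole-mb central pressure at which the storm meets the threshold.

936 mb

Category 3 begins at V = 96 kt.
Required ΔP = (96/5.62)^(1/0.664) = 17.082^1.506 ≈ 71.82 mb.
P_c ≤ 1008 − 71.82 = 936.18, so the highest integer P_c is 936 mb.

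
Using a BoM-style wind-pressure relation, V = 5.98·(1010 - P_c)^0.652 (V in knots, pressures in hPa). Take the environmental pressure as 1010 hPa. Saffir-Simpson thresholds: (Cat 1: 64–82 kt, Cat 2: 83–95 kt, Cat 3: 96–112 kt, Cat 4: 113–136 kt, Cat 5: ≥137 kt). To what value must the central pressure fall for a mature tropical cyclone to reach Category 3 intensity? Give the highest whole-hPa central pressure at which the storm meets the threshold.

939 hPa

Category 3 begins at V = 96 kt.
Required ΔP = (96/5.98)^(1/0.652) = 16.054^1.534 ≈ 70.64 hPa.
P_c ≤ 1010 − 70.64 = 939.36, so the highest integer P_c is 939 hPa.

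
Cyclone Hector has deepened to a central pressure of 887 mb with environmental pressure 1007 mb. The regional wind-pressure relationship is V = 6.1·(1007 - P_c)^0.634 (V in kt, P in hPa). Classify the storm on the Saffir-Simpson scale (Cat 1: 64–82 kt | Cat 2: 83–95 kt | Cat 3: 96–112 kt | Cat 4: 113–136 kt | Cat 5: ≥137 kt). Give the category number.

ΔP = 1007 − 887 = 120 mb.
V ≈ 6.1 × 120^0.634 = 6.1 × 20.81 ≈ 127 kt.
127 kt falls in the Category 4 band.

4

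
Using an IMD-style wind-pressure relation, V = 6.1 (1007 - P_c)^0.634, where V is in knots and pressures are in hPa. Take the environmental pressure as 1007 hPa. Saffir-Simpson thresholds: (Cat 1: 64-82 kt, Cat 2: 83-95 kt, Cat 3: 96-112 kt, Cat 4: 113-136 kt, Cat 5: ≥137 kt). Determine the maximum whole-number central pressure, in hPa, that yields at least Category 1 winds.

966 hPa

Category 1 begins at V = 64 kt.
Required ΔP = (64/6.1)^(1/0.634) = 10.492^1.577 ≈ 40.75 hPa.
P_c ≤ 1007 − 40.75 = 966.25, so the highest integer P_c is 966 hPa.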